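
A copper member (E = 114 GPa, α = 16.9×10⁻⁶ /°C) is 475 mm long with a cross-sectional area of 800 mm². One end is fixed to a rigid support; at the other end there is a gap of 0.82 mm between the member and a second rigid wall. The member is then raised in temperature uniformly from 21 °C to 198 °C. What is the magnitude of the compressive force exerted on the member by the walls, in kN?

If the wall were absent the member would grow by αΔT L = 16.9×10⁻⁶ × 177 × 475 = 1.421 mm.
This exceeds the 0.82 mm gap, so the wall pushes back. The portion of expansion that must be recovered elastically is δ_free − gap = 1.421 − 0.82 = 0.6009 mm.
Compatibility: PL/(AE) = 0.6009 mm, so σ = P/A = E × (0.6009/475) = 144.2 MPa.
P = σA = 144.2 × 800 = 115.4 kN.

P ≈ 115 kN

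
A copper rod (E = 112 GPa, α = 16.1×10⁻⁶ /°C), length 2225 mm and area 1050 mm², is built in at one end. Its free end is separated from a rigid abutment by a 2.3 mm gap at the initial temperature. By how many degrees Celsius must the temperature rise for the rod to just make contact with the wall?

ΔT ≈ 64.2 °C

Contact occurs when the free expansion equals the gap: αΔT L = 2.3 mm.
ΔT = 2.3 / (16.1×10⁻⁶ × 2225) = 64.21 °C.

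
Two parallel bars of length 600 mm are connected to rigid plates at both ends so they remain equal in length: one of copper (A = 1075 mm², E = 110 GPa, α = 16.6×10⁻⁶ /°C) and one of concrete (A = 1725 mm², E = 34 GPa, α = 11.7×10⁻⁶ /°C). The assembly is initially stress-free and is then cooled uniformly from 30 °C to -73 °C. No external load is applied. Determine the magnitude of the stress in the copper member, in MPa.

σ ≈ 18.4 MPa (tensile)

The copper has the larger α, so on cooling it would change length more than the concrete if both were free. The rigid plates force a common final length, so the copper is put into tension and the concrete into compression, with equal and opposite forces P (no external load).
Compatibility of the two members (thermal + elastic change equal): (α₁ − α₂)ΔT = P·[1/(A₁E₁) + 1/(A₂E₂)].
|α₁ − α₂|·ΔT = 4.9×10⁻⁶ × 103 = 0.0005047.
1/(A₁E₁) + 1/(A₂E₂) = 1/(1075×110×10³) + 1/(1725×34×10³) = 2.551×10⁻⁸ N⁻¹.
So P = 0.0005047 / 2.551×10⁻⁸ = 19.79 kN.
σ_{copper} = P/A₁ = 19790/1075 = 18.41 MPa, tensile.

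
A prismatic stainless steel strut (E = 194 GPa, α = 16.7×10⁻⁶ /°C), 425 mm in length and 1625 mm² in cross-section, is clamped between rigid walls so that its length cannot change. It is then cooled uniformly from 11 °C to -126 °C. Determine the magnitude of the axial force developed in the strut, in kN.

The ends cannot move, so σ = EαΔT = 194×10³ × 16.7×10⁻⁶ × 137 = 443.9 MPa.
Axial force P = σA = 443.9 × 1625 = 721300 N = 721.3 kN, tensile.

P ≈ 721 kN (tensile)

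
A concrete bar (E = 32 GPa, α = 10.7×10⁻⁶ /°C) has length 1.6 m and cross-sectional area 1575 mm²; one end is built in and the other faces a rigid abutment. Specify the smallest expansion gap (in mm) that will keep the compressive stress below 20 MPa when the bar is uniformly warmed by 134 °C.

With no wall the bar would lengthen by αΔT L = 10.7×10⁻⁶ × 134 × 1600 = 2.294 mm.
At the allowable stress the elastic shortening the wall may impose is σL/E = 20 × 1600 / (32×10³) = 1 mm.
So the gap has to take up the difference, g_min = δ_free − σL/E = 2.294 − 1 = 1.294 mm.

g ≈ 1.29 mm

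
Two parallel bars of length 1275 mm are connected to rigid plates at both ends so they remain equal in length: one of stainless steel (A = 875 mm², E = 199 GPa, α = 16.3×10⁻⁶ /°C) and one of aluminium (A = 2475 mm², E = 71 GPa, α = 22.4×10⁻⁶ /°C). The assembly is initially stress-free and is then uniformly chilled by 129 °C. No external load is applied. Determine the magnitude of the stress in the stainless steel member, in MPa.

Both members must finish at the same length. With the larger α, the aluminium tends to over-contract; the plates restrain it, putting the aluminium in tension and the stainless steel in compression. With no external load the two internal forces are equal and opposite, magnitude P.
Compatibility of the two members (thermal + elastic change equal): (α₁ − α₂)ΔT = P·[1/(A₁E₁) + 1/(A₂E₂)].
|α₁ − α₂|·ΔT = 6.1×10⁻⁶ × 129 = 0.0007869.
1/(A₁E₁) + 1/(A₂E₂) = 1/(875×199×10³) + 1/(2475×71×10³) = 1.143×10⁻⁸ N⁻¹.
P = 0.0007869 / 1.143×10⁻⁸ = 68820 N = 68.82 kN.
σ_{stainless steel} = P/A₁ = 68820/875 = 78.65 MPa, compressive.

σ ≈ 78.7 MPa (compressive)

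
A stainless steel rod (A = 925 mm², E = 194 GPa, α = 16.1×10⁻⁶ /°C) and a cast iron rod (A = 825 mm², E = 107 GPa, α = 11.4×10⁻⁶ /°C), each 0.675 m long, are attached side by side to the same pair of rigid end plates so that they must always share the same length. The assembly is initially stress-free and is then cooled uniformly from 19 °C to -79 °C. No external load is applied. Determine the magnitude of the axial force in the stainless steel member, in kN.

Equilibrium of a rigid end plate with no external load gives equal and opposite internal forces ±P in the two members. Since α_{stainless steel} > α_{cast iron}, cooling drives the stainless steel into tension and the cast iron into compression.
Equating the net (thermal + elastic) strains gives |α₁ − α₂|·ΔT = P·[1/(A₁E₁) + 1/(A₂E₂)].
|α₁ − α₂|·ΔT = 4.7×10⁻⁶ × 98 = 0.0004606.
1/(A₁E₁) + 1/(A₂E₂) = 1/(925×194×10³) + 1/(825×107×10³) = 1.69×10⁻⁸ N⁻¹.
P = 0.0004606 / 1.69×10⁻⁸ = 27250 N = 27.25 kN.

P ≈ 27.3 kN (tensile in the stainless steel)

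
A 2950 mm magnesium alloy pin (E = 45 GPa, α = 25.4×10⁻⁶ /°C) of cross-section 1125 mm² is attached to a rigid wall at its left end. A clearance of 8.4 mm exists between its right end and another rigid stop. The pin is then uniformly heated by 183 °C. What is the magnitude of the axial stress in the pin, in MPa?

If the wall were absent the pin would grow by αΔT L = 25.4×10⁻⁶ × 183 × 2950 = 13.71 mm.
The gap closes (δ_free > 8.4 mm) and the wall then resists a further 13.71 − 8.4 = 5.312 mm of expansion.
So σ = E(δ_free − g)/L = 45×10³ × 5.312/2950 = 81.03 MPa.

σ ≈ 81 MPa (compressive)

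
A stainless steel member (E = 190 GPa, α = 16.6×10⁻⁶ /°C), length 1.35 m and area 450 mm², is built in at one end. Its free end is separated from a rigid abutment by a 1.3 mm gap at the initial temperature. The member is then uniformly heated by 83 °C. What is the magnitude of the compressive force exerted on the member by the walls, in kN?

P ≈ 35.5 kN

Unrestrained expansion: δ_free = αΔT L = 16.6×10⁻⁶ × 83 × 1350 = 1.86 mm.
After closing the 1.3 mm clearance, 1.86 − 1.3 = 0.56 mm of expansion remains to be suppressed by the wall.
That suppressed elongation corresponds to σ = E·Δ/L = 190×10³ × 0.56/1350 = 78.82 MPa.
Force on the wall = σA = 78.82 × 450 mm² = 35.47 kN.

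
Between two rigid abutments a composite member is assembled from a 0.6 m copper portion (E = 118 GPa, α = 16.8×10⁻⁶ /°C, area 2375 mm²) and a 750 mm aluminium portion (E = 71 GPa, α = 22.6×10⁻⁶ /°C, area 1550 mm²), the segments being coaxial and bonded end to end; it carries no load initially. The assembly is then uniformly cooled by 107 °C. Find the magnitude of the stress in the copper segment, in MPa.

σ ≈ 136 MPa (tensile)

Free thermal contraction of the whole bar: Σ αᵢΔT Lᵢ = 16.8×10⁻⁶×107×600 + 22.6×10⁻⁶×107×750 = 2.892 mm.
The rigid supports impose zero overall length change; the single axial force P common to all segments must satisfy P Σ Lᵢ/(AᵢEᵢ) = δ_free.
Σ Lᵢ/(AᵢEᵢ) = 600/(2375×118×10³) + 750/(1550×71×10³) = 8.956×10⁻⁶ mm/N.
P = 2.892 / 8.956×10⁻⁶ = 322900 N = 322.9 kN, tensile.
σ_{copper} = P / A = 322900 / 2375 = 136 MPa.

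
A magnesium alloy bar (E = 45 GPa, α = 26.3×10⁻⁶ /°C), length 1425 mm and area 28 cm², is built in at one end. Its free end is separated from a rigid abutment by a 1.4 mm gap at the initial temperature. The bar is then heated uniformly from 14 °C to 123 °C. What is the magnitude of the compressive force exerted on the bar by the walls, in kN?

P ≈ 237 kN

Free thermal elongation = αΔT L = 26.3×10⁻⁶ × 109 × 1425 = 4.085 mm.
After closing the 1.4 mm clearance, 4.085 − 1.4 = 2.685 mm of expansion remains to be suppressed by the wall.
So σ = E(δ_free − g)/L = 45×10³ × 2.685/1425 = 84.79 MPa.
P = σA = 84.79 × 2800 = 237.4 kN.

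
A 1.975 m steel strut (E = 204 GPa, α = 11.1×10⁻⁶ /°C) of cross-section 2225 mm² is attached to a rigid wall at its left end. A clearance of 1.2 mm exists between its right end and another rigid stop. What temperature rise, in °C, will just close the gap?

ΔT ≈ 54.7 °C

The gap closes when αΔT L = 1.2 mm, since the strut is still unstressed at that instant.
ΔT = 1.2 / (11.1×10⁻⁶ × 1975) = 54.74 °C.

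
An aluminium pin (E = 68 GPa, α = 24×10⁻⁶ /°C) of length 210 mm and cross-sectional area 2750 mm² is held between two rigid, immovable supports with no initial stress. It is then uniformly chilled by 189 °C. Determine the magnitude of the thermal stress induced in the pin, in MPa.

σ ≈ 308 MPa (tensile)

The supports are rigid, so the total axial strain is zero. The restrained thermal strain is ε = αΔT = 24×10⁻⁶ × 189 = 4536×10⁻⁶.
σ = EαΔT = 68×10³ × 24×10⁻⁶ × 189 = 308.4 MPa (tensile; the pin is trying to contract).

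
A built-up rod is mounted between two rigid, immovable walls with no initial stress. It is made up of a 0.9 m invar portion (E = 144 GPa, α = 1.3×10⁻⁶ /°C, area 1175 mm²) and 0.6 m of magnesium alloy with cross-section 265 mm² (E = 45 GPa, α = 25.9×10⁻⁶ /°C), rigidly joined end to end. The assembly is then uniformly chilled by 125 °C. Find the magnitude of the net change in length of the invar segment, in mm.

|ΔL| ≈ 0.0535 mm

If the supports were absent, the total length change would be Σ αᵢΔT Lᵢ = 1.3×10⁻⁶×125×900 + 25.9×10⁻⁶×125×600 = 2.089 mm.
The walls prevent any net length change, so an axial force P (same in every segment) develops. Compatibility: P · Σ Lᵢ/(AᵢEᵢ) = δ_free.
The series flexibility is Σ Lᵢ/(AᵢEᵢ) = 900/(1175×144×10³) + 600/(265×45×10³) = 5.563×10⁻⁵ mm/N.
P = 2.089 / 5.563×10⁻⁵ = 37540 N = 37.54 kN, tensile.
For the invar segment, free thermal change = 1.3×10⁻⁶×125×900 = 0.1462 mm and elastic change from P = 37540×900/(1175×144×10³) = 0.1997 mm; these oppose, so the net change is 0.0535 mm (segment lengthens).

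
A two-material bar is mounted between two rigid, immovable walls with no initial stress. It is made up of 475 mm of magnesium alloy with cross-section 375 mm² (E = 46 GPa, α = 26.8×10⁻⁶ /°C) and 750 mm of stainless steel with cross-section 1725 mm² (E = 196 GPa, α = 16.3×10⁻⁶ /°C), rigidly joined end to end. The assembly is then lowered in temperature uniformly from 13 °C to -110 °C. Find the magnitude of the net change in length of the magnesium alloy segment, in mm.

Free thermal contraction of the whole bar: Σ αᵢΔT Lᵢ = 26.8×10⁻⁶×123×475 + 16.3×10⁻⁶×123×750 = 3.069 mm.
The walls prevent any net length change, so an axial force P (same in every segment) develops. Compatibility: P · Σ Lᵢ/(AᵢEᵢ) = δ_free.
Σ Lᵢ/(AᵢEᵢ) = 475/(375×46×10³) + 750/(1725×196×10³) = 2.975×10⁻⁵ mm/N.
P = 3.069 / 2.975×10⁻⁵ = 103200 N = 103.2 kN, tensile.
For the magnesium alloy segment, free thermal change = 26.8×10⁻⁶×123×475 = 1.566 mm and elastic change from P = 103200×475/(375×46×10³) = 2.841 mm; these oppose, so the net change is 1.27 mm (segment lengthens).

|ΔL| ≈ 1.27 mm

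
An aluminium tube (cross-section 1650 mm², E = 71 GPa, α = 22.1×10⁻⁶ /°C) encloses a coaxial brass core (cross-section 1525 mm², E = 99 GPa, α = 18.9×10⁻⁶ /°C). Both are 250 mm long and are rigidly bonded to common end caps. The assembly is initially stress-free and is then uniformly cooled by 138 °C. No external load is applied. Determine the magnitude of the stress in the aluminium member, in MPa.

σ ≈ 17.7 MPa (tensile)

Both members must finish at the same length. With the larger α, the aluminium tends to over-contract; the plates restrain it, putting the aluminium in tension and the brass in compression. With no external load the two internal forces are equal and opposite, magnitude P.
Compatibility of the two members (thermal + elastic change equal): (α₁ − α₂)ΔT = P·[1/(A₁E₁) + 1/(A₂E₂)].
|α₁ − α₂|·ΔT = 3.2×10⁻⁶ × 138 = 0.0004416.
1/(A₁E₁) + 1/(A₂E₂) = 1/(1650×71×10³) + 1/(1525×99×10³) = 1.516×10⁻⁸ N⁻¹.
So P = 0.0004416 / 1.516×10⁻⁸ = 29.13 kN.
σ_{aluminium} = P/A₁ = 29130/1650 = 17.65 MPa, tensile.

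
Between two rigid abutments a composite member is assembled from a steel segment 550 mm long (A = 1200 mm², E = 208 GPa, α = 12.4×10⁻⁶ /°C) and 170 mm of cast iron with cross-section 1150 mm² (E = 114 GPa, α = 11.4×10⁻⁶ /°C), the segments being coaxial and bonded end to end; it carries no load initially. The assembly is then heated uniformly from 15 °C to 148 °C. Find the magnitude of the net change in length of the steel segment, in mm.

|ΔL| ≈ 0.174 mm

With the walls removed the bar would change length by δ_free = Σ αᵢΔT Lᵢ = 12.4×10⁻⁶×133×550 + 11.4×10⁻⁶×133×170 = 1.165 mm.
Since the ends are fixed, an axial force P builds up, equal in every segment, with P · Σ Lᵢ/(AᵢEᵢ) = δ_free.
Σ Lᵢ/(AᵢEᵢ) = 550/(1200×208×10³) + 170/(1150×114×10³) = 3.5×10⁻⁶ mm/N.
So P = 1.165 / 3.5×10⁻⁶ = 332.8 kN, compressive.
For the steel segment, free thermal change = 12.4×10⁻⁶×133×550 = 0.9071 mm and elastic change from P = 332800×550/(1200×208×10³) = 0.7333 mm; these oppose, so the net change is 0.174 mm (segment lengthens).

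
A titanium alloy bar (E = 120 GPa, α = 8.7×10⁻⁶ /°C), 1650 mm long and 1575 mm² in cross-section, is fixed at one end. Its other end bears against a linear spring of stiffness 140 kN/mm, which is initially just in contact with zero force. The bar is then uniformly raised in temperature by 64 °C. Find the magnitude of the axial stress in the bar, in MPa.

σ ≈ 36.7 MPa (compressive)

Free thermal expansion: δ_free = αΔT L = 8.7×10⁻⁶ × 64 × 1650 = 0.9187 mm.
Let P be the compressive force at the spring. The bar shortens elastically by PL/(AE) and the spring compresses by P/k; together these equal δ_free.
P [ L/(AE) + 1/k ] = δ_free → P [ 1650/(1575×120×10³) + 1/(140×10³) ] = 0.9187.
P = 0.9187 / 1.587×10⁻⁵ = 57880 N.
σ = P/A = 57880/1575 = 36.75 MPa.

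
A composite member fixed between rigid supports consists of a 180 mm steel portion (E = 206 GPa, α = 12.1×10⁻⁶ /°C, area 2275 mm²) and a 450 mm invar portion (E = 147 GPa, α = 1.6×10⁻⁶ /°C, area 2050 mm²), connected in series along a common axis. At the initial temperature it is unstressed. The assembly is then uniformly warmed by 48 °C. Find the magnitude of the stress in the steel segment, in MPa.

Free thermal expansion of the whole bar: Σ αᵢΔT Lᵢ = 12.1×10⁻⁶×48×180 + 1.6×10⁻⁶×48×450 = 0.1391 mm.
The rigid supports impose zero overall length change; the single axial force P common to all segments must satisfy P Σ Lᵢ/(AᵢEᵢ) = δ_free.
The series flexibility is Σ Lᵢ/(AᵢEᵢ) = 180/(2275×206×10³) + 450/(2050×147×10³) = 1.877×10⁻⁶ mm/N.
P = 0.1391 / 1.877×10⁻⁶ = 74100 N = 74.1 kN, compressive.
σ_{steel} = P / A = 74100 / 2275 = 32.57 MPa.

σ ≈ 32.6 MPa (compressive)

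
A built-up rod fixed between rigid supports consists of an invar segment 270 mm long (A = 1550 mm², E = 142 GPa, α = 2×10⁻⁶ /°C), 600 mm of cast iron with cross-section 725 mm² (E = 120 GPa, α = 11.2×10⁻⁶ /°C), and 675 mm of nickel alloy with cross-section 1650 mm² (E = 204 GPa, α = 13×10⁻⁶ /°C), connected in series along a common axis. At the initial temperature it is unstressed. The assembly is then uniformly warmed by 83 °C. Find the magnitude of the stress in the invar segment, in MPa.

If the supports were absent, the total length change would be Σ αᵢΔT Lᵢ = 2×10⁻⁶×83×270 + 11.2×10⁻⁶×83×600 + 13×10⁻⁶×83×675 = 1.331 mm.
The rigid supports impose zero overall length change; the single axial force P common to all segments must satisfy P Σ Lᵢ/(AᵢEᵢ) = δ_free.
Σ Lᵢ/(AᵢEᵢ) = 270/(1550×142×10³) + 600/(725×120×10³) + 675/(1650×204×10³) = 1.013×10⁻⁵ mm/N.
P = 1.331 / 1.013×10⁻⁵ = 131400 N = 131.4 kN, compressive.
σ_{invar} = P / A = 131400 / 1550 = 84.77 MPa.

σ ≈ 84.8 MPa (compressive)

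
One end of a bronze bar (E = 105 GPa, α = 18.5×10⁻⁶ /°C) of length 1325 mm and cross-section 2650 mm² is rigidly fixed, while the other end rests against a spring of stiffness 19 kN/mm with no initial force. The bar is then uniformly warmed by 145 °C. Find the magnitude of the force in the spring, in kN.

P ≈ 61.9 kN

Free thermal expansion: δ_free = αΔT L = 18.5×10⁻⁶ × 145 × 1325 = 3.554 mm.
Let P be the compressive force at the spring. The bar shortens elastically by PL/(AE) and the spring compresses by P/k; together these equal δ_free.
P [ L/(AE) + 1/k ] = δ_free → P [ 1325/(2650×105×10³) + 1/(19×10³) ] = 3.554.
P = 3.554 / 5.739×10⁻⁵ = 61930 N.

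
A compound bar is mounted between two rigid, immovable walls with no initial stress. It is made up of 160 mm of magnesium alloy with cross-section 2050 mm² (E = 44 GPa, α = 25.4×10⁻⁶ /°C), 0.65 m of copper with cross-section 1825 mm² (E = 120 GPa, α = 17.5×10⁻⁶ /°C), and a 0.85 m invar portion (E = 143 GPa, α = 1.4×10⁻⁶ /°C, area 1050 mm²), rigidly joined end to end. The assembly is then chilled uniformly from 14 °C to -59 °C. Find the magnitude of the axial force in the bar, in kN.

With the walls removed the bar would change length by δ_free = Σ αᵢΔT Lᵢ = 25.4×10⁻⁶×73×160 + 17.5×10⁻⁶×73×650 + 1.4×10⁻⁶×73×850 = 1.214 mm.
Since the ends are fixed, an axial force P builds up, equal in every segment, with P · Σ Lᵢ/(AᵢEᵢ) = δ_free.
Σ Lᵢ/(AᵢEᵢ) = 160/(2050×44×10³) + 650/(1825×120×10³) + 850/(1050×143×10³) = 1.04×10⁻⁵ mm/N.
P = 1.214 / 1.04×10⁻⁵ = 116700 N = 116.7 kN, tensile.

P ≈ 117 kN (tensile)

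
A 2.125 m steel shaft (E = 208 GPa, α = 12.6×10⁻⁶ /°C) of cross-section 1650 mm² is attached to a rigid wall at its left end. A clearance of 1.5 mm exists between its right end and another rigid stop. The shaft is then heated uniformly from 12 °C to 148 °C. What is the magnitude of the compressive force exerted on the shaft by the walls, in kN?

P ≈ 346 kN

Unrestrained expansion: δ_free = αΔT L = 12.6×10⁻⁶ × 136 × 2125 = 3.641 mm.
The gap closes (δ_free > 1.5 mm) and the wall then resists a further 3.641 − 1.5 = 2.141 mm of expansion.
So σ = E(δ_free − g)/L = 208×10³ × 2.141/2125 = 209.6 MPa.
P = σA = 209.6 × 1650 = 345.8 kN.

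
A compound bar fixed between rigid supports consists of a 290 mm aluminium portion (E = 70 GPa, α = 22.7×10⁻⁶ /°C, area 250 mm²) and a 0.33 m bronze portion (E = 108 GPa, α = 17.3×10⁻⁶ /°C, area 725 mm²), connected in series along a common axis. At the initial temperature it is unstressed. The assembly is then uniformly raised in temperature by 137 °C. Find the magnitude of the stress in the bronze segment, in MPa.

σ ≈ 112 MPa (compressive)

If the supports were absent, the total length change would be Σ αᵢΔT Lᵢ = 22.7×10⁻⁶×137×290 + 17.3×10⁻⁶×137×330 = 1.684 mm.
The rigid supports impose zero overall length change; the single axial force P common to all segments must satisfy P Σ Lᵢ/(AᵢEᵢ) = δ_free.
Σ Lᵢ/(AᵢEᵢ) = 290/(250×70×10³) + 330/(725×108×10³) = 2.079×10⁻⁵ mm/N.
So P = 1.684 / 2.079×10⁻⁵ = 81.02 kN, compressive.
σ_{bronze} = P / A = 81020 / 725 = 111.7 MPa.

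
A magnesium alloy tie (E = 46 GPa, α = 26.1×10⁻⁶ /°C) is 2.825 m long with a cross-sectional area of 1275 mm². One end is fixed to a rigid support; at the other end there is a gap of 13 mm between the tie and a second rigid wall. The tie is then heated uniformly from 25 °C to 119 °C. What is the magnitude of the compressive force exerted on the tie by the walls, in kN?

P ≈ 0 kN

Unrestrained expansion: δ_free = αΔT L = 26.1×10⁻⁶ × 94 × 2825 = 6.931 mm.
This is smaller than the 13 mm clearance, so the tie expands freely without reaching the stop — the stress is zero.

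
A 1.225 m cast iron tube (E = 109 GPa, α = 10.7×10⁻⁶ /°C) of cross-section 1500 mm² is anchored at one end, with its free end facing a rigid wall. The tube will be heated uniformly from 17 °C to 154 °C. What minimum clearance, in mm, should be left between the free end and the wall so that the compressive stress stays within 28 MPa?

g ≈ 1.48 mm

Free expansion if unrestrained: δ_free = αΔT L = 10.7×10⁻⁶ × 137 × 1225 = 1.796 mm.
A stress of 28 MPa corresponds to the wall pushing the tube back by σL/E = 28×1225/(109×10³) = 0.3147 mm.
The gap must absorb the remainder: g_min = 1.796 − 0.3147 = 1.481 mm.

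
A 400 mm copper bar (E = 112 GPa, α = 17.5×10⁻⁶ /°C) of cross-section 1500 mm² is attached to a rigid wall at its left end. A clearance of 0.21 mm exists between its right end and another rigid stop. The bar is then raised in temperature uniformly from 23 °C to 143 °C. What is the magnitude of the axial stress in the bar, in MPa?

If the wall were absent the bar would grow by αΔT L = 17.5×10⁻⁶ × 120 × 400 = 0.84 mm.
This exceeds the 0.21 mm gap, so the wall pushes back. The portion of expansion that must be recovered elastically is δ_free − gap = 0.84 − 0.21 = 0.63 mm.
So σ = E(δ_free − g)/L = 112×10³ × 0.63/400 = 176.4 MPa.

σ ≈ 176 MPa (compressive)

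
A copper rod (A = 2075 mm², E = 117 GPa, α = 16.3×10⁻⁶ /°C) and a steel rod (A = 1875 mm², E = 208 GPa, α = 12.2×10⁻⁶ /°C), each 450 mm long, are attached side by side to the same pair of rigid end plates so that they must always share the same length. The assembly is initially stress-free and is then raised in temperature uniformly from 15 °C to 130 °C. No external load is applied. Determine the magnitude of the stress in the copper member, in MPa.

Both members must finish at the same length. With the larger α, the copper tends to over-expand; the plates restrain it, putting the copper in compression and the steel in tension. With no external load the two internal forces are equal and opposite, magnitude P.
Compatibility of the two members (thermal + elastic change equal): (α₁ − α₂)ΔT = P·[1/(A₁E₁) + 1/(A₂E₂)].
|α₁ − α₂|·ΔT = 4.1×10⁻⁶ × 115 = 0.0004715.
1/(A₁E₁) + 1/(A₂E₂) = 1/(2075×117×10³) + 1/(1875×208×10³) = 6.683×10⁻⁹ N⁻¹.
P = 0.0004715 / 6.683×10⁻⁹ = 70550 N = 70.55 kN.
σ_{copper} = P/A₁ = 70550/2075 = 34 MPa, compressive.

σ ≈ 34 MPa (compressive)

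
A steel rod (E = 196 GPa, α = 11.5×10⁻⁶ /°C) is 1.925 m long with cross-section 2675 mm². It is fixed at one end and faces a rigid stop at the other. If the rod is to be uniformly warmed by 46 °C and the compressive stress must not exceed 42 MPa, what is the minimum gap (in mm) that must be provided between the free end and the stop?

g ≈ 0.606 mm

Free expansion if unrestrained: δ_free = αΔT L = 11.5×10⁻⁶ × 46 × 1925 = 1.018 mm.
At the allowable stress the elastic shortening the wall may impose is σL/E = 42 × 1925 / (196×10³) = 0.4125 mm.
So the gap has to take up the difference, g_min = δ_free − σL/E = 1.018 − 0.4125 = 0.6058 mm.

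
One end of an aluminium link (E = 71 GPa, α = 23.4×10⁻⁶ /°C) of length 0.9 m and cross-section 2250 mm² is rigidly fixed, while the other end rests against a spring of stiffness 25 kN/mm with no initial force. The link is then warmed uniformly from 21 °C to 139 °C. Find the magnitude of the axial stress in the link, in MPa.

If the spring were absent the link would lengthen by αΔT L = 23.4×10⁻⁶ × 118 × 900 = 2.485 mm.
With a force P in the spring, the elastic change of the link is PL/(AE) and that of the spring is P/k; compatibility requires their sum to equal δ_free.
P [ L/(AE) + 1/k ] = δ_free → P [ 900/(2250×71×10³) + 1/(25×10³) ] = 2.485.
P = 2.485 / 4.563×10⁻⁵ = 54460 N.
σ = P/A = 54460/2250 = 24.2 MPa.

σ ≈ 24.2 MPa (compressive)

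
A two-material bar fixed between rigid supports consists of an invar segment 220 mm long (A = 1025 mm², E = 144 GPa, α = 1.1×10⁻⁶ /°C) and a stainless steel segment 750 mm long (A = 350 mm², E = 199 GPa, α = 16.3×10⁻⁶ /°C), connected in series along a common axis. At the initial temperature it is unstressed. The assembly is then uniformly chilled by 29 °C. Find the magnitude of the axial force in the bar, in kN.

P ≈ 29.5 kN (tensile)

With the walls removed the bar would change length by δ_free = Σ αᵢΔT Lᵢ = 1.1×10⁻⁶×29×220 + 16.3×10⁻⁶×29×750 = 0.3615 mm.
The walls prevent any net length change, so an axial force P (same in every segment) develops. Compatibility: P · Σ Lᵢ/(AᵢEᵢ) = δ_free.
The series flexibility is Σ Lᵢ/(AᵢEᵢ) = 220/(1025×144×10³) + 750/(350×199×10³) = 1.226×10⁻⁵ mm/N.
So P = 0.3615 / 1.226×10⁻⁵ = 29.49 kN, tensile.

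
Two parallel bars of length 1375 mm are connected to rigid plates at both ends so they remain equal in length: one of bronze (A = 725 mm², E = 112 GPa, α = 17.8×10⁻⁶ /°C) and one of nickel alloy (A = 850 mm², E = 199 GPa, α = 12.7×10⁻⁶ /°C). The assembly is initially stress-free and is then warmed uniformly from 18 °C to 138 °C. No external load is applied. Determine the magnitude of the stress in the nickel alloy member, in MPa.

σ ≈ 39.5 MPa (tensile)

Both members must finish at the same length. With the larger α, the bronze tends to over-expand; the plates restrain it, putting the bronze in compression and the nickel alloy in tension. With no external load the two internal forces are equal and opposite, magnitude P.
Equating the net (thermal + elastic) strains gives |α₁ − α₂|·ΔT = P·[1/(A₁E₁) + 1/(A₂E₂)].
|α₁ − α₂|·ΔT = 5.1×10⁻⁶ × 120 = 0.000612.
1/(A₁E₁) + 1/(A₂E₂) = 1/(725×112×10³) + 1/(850×199×10³) = 1.823×10⁻⁸ N⁻¹.
P = 0.000612 / 1.823×10⁻⁸ = 33580 N = 33.58 kN.
σ_{nickel alloy} = P/A₂ = 33580/850 = 39.5 MPa, tensile.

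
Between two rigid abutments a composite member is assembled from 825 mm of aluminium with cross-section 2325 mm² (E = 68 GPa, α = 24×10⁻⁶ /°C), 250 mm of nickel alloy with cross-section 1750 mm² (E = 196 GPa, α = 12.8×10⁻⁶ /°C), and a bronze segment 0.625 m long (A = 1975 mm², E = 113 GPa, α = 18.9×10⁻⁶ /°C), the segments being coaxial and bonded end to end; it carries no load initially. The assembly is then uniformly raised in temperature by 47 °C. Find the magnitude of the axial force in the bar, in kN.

Free thermal expansion of the whole bar: Σ αᵢΔT Lᵢ = 24×10⁻⁶×47×825 + 12.8×10⁻⁶×47×250 + 18.9×10⁻⁶×47×625 = 1.636 mm.
The walls prevent any net length change, so an axial force P (same in every segment) develops. Compatibility: P · Σ Lᵢ/(AᵢEᵢ) = δ_free.
Σ Lᵢ/(AᵢEᵢ) = 825/(2325×68×10³) + 250/(1750×196×10³) + 625/(1975×113×10³) = 8.748×10⁻⁶ mm/N.
P = 1.636 / 8.748×10⁻⁶ = 187000 N = 187 kN, compressive.

P ≈ 187 kN (compressive)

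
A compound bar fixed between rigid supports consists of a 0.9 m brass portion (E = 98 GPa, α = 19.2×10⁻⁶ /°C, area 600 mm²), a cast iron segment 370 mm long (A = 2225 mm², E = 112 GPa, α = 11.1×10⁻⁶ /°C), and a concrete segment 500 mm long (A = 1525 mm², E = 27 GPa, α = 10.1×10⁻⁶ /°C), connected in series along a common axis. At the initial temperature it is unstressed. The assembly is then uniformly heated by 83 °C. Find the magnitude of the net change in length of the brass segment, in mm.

|ΔL| ≈ 0.273 mm

If the supports were absent, the total length change would be Σ αᵢΔT Lᵢ = 19.2×10⁻⁶×83×900 + 11.1×10⁻⁶×83×370 + 10.1×10⁻⁶×83×500 = 2.194 mm.
The walls prevent any net length change, so an axial force P (same in every segment) develops. Compatibility: P · Σ Lᵢ/(AᵢEᵢ) = δ_free.
The series flexibility is Σ Lᵢ/(AᵢEᵢ) = 900/(600×98×10³) + 370/(2225×112×10³) + 500/(1525×27×10³) = 2.893×10⁻⁵ mm/N.
So P = 2.194 / 2.893×10⁻⁵ = 75.84 kN, compressive.
For the brass segment, free thermal change = 19.2×10⁻⁶×83×900 = 1.434 mm and elastic change from P = 75840×900/(600×98×10³) = 1.161 mm; these oppose, so the net change is 0.273 mm (segment lengthens).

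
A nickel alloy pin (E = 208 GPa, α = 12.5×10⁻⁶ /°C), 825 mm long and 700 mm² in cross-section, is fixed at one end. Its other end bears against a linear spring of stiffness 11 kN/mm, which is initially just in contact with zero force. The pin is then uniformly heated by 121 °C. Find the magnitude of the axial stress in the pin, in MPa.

If the spring were absent the pin would lengthen by αΔT L = 12.5×10⁻⁶ × 121 × 825 = 1.248 mm.
With a force P in the spring, the elastic change of the pin is PL/(AE) and that of the spring is P/k; compatibility requires their sum to equal δ_free.
P [ L/(AE) + 1/k ] = δ_free → P [ 825/(700×208×10³) + 1/(11×10³) ] = 1.248.
P = 1.248 / 9.658×10⁻⁵ = 12920 N.
σ = P/A = 12920/700 = 18.46 MPa.

σ ≈ 18.5 MPa (compressive)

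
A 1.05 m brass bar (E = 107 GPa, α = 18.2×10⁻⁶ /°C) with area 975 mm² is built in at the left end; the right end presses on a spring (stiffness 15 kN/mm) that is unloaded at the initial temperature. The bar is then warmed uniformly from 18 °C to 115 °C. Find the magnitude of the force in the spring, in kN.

If the spring were absent the bar would lengthen by αΔT L = 18.2×10⁻⁶ × 97 × 1050 = 1.854 mm.
Let P be the compressive force at the spring. The bar shortens elastically by PL/(AE) and the spring compresses by P/k; together these equal δ_free.
So P = δ_free / [L/(AE) + 1/k] = 1.854 / [ 1050/(975×107×10³) + 1/(15×10³) ].
P = 1.854 / 7.673×10⁻⁵ = 24160 N.

P ≈ 24.2 kN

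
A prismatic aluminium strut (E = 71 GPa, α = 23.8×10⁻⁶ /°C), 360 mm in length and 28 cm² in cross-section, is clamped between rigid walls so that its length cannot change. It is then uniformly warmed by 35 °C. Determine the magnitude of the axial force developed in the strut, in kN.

Full restraint means ε = 0, so the stress is σ = EαΔT = 71×10³ × 23.8×10⁻⁶ × 35 = 59.14 MPa.
P = AEαΔT = 2800 × 71×10³ × 23.8×10⁻⁶ × 35 = 165.6 kN (compressive).

P ≈ 166 kN (compressive)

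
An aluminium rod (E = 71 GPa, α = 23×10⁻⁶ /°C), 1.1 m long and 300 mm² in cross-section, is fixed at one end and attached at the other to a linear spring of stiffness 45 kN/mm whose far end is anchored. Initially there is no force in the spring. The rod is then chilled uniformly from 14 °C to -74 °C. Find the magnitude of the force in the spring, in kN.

The unrestrained thermal change is αΔT L = 23×10⁻⁶ × 88 × 1100 = 2.226 mm.
With a force P in the spring, the elastic change of the rod is PL/(AE) and that of the spring is P/k; compatibility requires their sum to equal δ_free.
P [ L/(AE) + 1/k ] = δ_free → P [ 1100/(300×71×10³) + 1/(45×10³) ] = 2.226.
P = 2.226 / 7.387×10⁻⁵ = 30140 N.

P ≈ 30.1 kN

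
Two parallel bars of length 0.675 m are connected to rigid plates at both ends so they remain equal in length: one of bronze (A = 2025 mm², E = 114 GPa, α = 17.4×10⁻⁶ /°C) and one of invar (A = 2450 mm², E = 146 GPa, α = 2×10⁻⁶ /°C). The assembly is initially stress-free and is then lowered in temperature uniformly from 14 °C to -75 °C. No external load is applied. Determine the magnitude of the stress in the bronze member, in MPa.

Equilibrium of a rigid end plate with no external load gives equal and opposite internal forces ±P in the two members. Since α_{bronze} > α_{invar}, cooling drives the bronze into tension and the invar into compression.
Compatibility of the two members (thermal + elastic change equal): (α₁ − α₂)ΔT = P·[1/(A₁E₁) + 1/(A₂E₂)].
|α₁ − α₂|·ΔT = 15.4×10⁻⁶ × 89 = 0.001371.
1/(A₁E₁) + 1/(A₂E₂) = 1/(2025×114×10³) + 1/(2450×146×10³) = 7.127×10⁻⁹ N⁻¹.
P = 0.001371 / 7.127×10⁻⁹ = 192300 N = 192.3 kN.
σ_{bronze} = P/A₁ = 192300/2025 = 94.96 MPa, tensile.

σ ≈ 95 MPa (tensile)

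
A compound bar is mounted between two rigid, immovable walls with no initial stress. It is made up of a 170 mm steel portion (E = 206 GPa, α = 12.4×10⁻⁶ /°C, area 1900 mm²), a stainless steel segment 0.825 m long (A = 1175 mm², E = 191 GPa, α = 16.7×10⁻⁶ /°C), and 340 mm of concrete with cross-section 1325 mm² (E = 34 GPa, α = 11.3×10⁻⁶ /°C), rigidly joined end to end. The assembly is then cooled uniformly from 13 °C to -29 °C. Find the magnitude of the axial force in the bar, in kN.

Free thermal contraction of the whole bar: Σ αᵢΔT Lᵢ = 12.4×10⁻⁶×42×170 + 16.7×10⁻⁶×42×825 + 11.3×10⁻⁶×42×340 = 0.8286 mm.
Since the ends are fixed, an axial force P builds up, equal in every segment, with P · Σ Lᵢ/(AᵢEᵢ) = δ_free.
The series flexibility is Σ Lᵢ/(AᵢEᵢ) = 170/(1900×206×10³) + 825/(1175×191×10³) + 340/(1325×34×10³) = 1.166×10⁻⁵ mm/N.
So P = 0.8286 / 1.166×10⁻⁵ = 71.07 kN, tensile.

P ≈ 71.1 kN (tensile)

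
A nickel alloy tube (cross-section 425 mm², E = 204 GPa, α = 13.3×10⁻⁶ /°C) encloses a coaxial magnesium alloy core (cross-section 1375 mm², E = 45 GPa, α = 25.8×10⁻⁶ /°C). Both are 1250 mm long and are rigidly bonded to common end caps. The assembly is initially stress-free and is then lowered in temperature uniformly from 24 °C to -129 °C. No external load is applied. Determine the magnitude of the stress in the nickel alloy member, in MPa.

Both members must finish at the same length. With the larger α, the magnesium alloy tends to over-contract; the plates restrain it, putting the magnesium alloy in tension and the nickel alloy in compression. With no external load the two internal forces are equal and opposite, magnitude P.
Setting the final lengths equal and cancelling L: (α₁ − α₂)ΔT = P/(A₁E₁) + P/(A₂E₂).
|α₁ − α₂|·ΔT = 12.5×10⁻⁶ × 153 = 0.001912.
1/(A₁E₁) + 1/(A₂E₂) = 1/(425×204×10³) + 1/(1375×45×10³) = 2.77×10⁻⁸ N⁻¹.
P = 0.001912 / 2.77×10⁻⁸ = 69050 N = 69.05 kN.
σ_{nickel alloy} = P/A₁ = 69050/425 = 162.5 MPa, compressive.

σ ≈ 162 MPa (compressive)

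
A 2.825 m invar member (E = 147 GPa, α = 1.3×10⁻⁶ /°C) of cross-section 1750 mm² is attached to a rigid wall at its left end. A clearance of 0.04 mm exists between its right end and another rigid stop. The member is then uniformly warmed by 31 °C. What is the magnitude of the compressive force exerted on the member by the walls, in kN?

Free thermal elongation = αΔT L = 1.3×10⁻⁶ × 31 × 2825 = 0.1138 mm.
After closing the 0.04 mm clearance, 0.1138 − 0.04 = 0.07385 mm of expansion remains to be suppressed by the wall.
That suppressed elongation corresponds to σ = E·Δ/L = 147×10³ × 0.07385/2825 = 3.843 MPa.
P = σA = 3.843 × 1750 = 6.725 kN.

P ≈ 6.72 kN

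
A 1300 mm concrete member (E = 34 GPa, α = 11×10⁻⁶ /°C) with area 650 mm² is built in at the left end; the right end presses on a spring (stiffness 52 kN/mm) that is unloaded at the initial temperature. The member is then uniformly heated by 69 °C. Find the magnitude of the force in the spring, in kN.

P ≈ 12.6 kN

Free thermal expansion: δ_free = αΔT L = 11×10⁻⁶ × 69 × 1300 = 0.9867 mm.
Let P be the compressive force at the spring. The member shortens elastically by PL/(AE) and the spring compresses by P/k; together these equal δ_free.
P [ L/(AE) + 1/k ] = δ_free → P [ 1300/(650×34×10³) + 1/(52×10³) ] = 0.9867.
P = 0.9867 / 7.805×10⁻⁵ = 12640 N.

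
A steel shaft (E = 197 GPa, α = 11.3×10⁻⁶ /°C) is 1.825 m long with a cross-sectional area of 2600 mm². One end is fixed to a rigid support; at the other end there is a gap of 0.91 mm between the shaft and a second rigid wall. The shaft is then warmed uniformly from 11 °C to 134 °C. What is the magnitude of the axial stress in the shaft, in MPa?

Unrestrained expansion: δ_free = αΔT L = 11.3×10⁻⁶ × 123 × 1825 = 2.537 mm.
After closing the 0.91 mm clearance, 2.537 − 0.91 = 1.627 mm of expansion remains to be suppressed by the wall.
That suppressed elongation corresponds to σ = E·Δ/L = 197×10³ × 1.627/1825 = 175.6 MPa.

σ ≈ 176 MPa (compressive)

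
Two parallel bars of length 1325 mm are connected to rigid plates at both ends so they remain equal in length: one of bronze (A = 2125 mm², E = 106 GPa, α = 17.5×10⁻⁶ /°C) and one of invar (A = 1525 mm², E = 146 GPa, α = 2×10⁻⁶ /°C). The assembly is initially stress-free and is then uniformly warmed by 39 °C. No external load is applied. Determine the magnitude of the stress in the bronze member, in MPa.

σ ≈ 31.9 MPa (compressive)

The bronze has the larger α, so on heating it would change length more than the invar if both were free. The rigid plates force a common final length, so the bronze is put into compression and the invar into tension, with equal and opposite forces P (no external load).
Setting the final lengths equal and cancelling L: (α₁ − α₂)ΔT = P/(A₁E₁) + P/(A₂E₂).
|α₁ − α₂|·ΔT = 15.5×10⁻⁶ × 39 = 0.0006045.
1/(A₁E₁) + 1/(A₂E₂) = 1/(2125×106×10³) + 1/(1525×146×10³) = 8.931×10⁻⁹ N⁻¹.
P = 0.0006045 / 8.931×10⁻⁹ = 67690 N = 67.69 kN.
σ_{bronze} = P/A₁ = 67690/2125 = 31.85 MPa, compressive.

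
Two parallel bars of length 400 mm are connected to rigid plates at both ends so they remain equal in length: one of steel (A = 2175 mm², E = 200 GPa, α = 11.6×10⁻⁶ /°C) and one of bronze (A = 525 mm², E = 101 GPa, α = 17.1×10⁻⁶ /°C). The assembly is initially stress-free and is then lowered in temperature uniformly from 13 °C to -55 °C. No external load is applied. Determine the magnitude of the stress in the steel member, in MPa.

Equilibrium of a rigid end plate with no external load gives equal and opposite internal forces ±P in the two members. Since α_{bronze} > α_{steel}, cooling drives the bronze into tension and the steel into compression.
Equating the net (thermal + elastic) strains gives |α₁ − α₂|·ΔT = P·[1/(A₁E₁) + 1/(A₂E₂)].
|α₁ − α₂|·ΔT = 5.5×10⁻⁶ × 68 = 0.000374.
1/(A₁E₁) + 1/(A₂E₂) = 1/(2175×200×10³) + 1/(525×101×10³) = 2.116×10⁻⁸ N⁻¹.
So P = 0.000374 / 2.116×10⁻⁸ = 17.68 kN.
σ_{steel} = P/A₁ = 17680/2175 = 8.127 MPa, compressive.

σ ≈ 8.13 MPa (compressive)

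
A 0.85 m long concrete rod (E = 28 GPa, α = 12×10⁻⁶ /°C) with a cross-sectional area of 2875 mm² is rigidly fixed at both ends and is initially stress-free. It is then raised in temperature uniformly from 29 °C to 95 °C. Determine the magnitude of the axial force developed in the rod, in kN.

The ends cannot move, so σ = EαΔT = 28×10³ × 12×10⁻⁶ × 66 = 22.18 MPa.
Axial force P = σA = 22.18 × 2875 = 63760 N = 63.76 kN, compressive.

P ≈ 63.8 kN (compressive)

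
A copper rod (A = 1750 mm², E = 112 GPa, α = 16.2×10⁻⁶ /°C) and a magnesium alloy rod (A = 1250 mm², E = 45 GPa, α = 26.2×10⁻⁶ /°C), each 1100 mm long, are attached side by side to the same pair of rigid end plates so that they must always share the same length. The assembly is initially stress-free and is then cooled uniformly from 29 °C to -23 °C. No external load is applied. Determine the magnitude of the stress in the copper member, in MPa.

σ ≈ 13 MPa (compressive)

The magnesium alloy has the larger α, so on cooling it would change length more than the copper if both were free. The rigid plates force a common final length, so the magnesium alloy is put into tension and the copper into compression, with equal and opposite forces P (no external load).
Equating the net (thermal + elastic) strains gives |α₁ − α₂|·ΔT = P·[1/(A₁E₁) + 1/(A₂E₂)].
|α₁ − α₂|·ΔT = 10×10⁻⁶ × 52 = 0.00052.
1/(A₁E₁) + 1/(A₂E₂) = 1/(1750×112×10³) + 1/(1250×45×10³) = 2.288×10⁻⁸ N⁻¹.
So P = 0.00052 / 2.288×10⁻⁸ = 22.73 kN.
σ_{copper} = P/A₁ = 22730/1750 = 12.99 MPa, compressive.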